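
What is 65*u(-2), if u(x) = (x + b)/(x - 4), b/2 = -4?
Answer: 325/3 ≈ 108.33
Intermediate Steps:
b = -8 (b = 2*(-4) = -8)
u(x) = (-8 + x)/(-4 + x) (u(x) = (x - 8)/(x - 4) = (-8 + x)/(-4 + x))
65*u(-2) = 65*((-8 - 2)/(-4 - 2)) = 65*(-10/(-6)) = 65*(-⅙*(-10)) = 65*(5/3) = 325/3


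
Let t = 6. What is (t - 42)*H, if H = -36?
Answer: 1296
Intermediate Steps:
(t - 42)*H = (6 - 42)*(-36) = -36*(-36) = 1296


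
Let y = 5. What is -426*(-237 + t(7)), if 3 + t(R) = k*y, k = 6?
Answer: 89460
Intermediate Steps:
t(R) = 27 (t(R) = -3 + 6*5 = -3 + 30 = 27)
-426*(-237 + t(7)) = -426*(-237 + 27) = -426*(-210) = 89460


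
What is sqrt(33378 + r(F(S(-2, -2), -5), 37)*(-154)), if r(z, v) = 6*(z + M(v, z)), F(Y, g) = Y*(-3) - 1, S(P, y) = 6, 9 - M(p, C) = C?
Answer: sqrt(25062) ≈ 158.31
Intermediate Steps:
M(p, C) = 9 - C
F(Y, g) = -1 - 3*Y (F(Y, g) = -3*Y - 1 = -1 - 3*Y)
r(z, v) = 54 (r(z, v) = 6*(z + (9 - z)) = 6*9 = 54)
sqrt(33378 + r(F(S(-2, -2), -5), 37)*(-154)) = sqrt(33378 + 54*(-154)) = sqrt(33378 - 8316) = sqrt(25062)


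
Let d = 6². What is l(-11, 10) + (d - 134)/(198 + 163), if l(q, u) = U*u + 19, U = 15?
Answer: 60911/361 ≈ 168.73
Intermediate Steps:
l(q, u) = 19 + 15*u (l(q, u) = 15*u + 19 = 19 + 15*u)
d = 36
l(-11, 10) + (d - 134)/(198 + 163) = (19 + 15*10) + (36 - 134)/(198 + 163) = (19 + 150) - 98/361 = 169 - 98*1/361 = 169 - 98/361 = 60911/361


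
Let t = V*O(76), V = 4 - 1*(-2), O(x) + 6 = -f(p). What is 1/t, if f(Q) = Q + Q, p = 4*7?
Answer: -1/372 ≈ -0.0026882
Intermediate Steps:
p = 28
f(Q) = 2*Q
O(x) = -62 (O(x) = -6 - 2*28 = -6 - 1*56 = -6 - 56 = -62)
V = 6 (V = 4 + 2 = 6)
t = -372 (t = 6*(-62) = -372)
1/t = 1/(-372) = -1/372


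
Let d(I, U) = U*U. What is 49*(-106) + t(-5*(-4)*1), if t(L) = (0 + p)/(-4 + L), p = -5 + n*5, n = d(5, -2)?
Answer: -83089/16 ≈ -5193.1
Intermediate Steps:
d(I, U) = U²
n = 4 (n = (-2)² = 4)
p = 15 (p = -5 + 4*5 = -5 + 20 = 15)
t(L) = 15/(-4 + L) (t(L) = (0 + 15)/(-4 + L) = 15/(-4 + L))
49*(-106) + t(-5*(-4)*1) = 49*(-106) + 15/(-4 - 5*(-4)*1) = -5194 + 15/(-4 + 20*1) = -5194 + 15/(-4 + 20) = -5194 + 15/16 = -83089/16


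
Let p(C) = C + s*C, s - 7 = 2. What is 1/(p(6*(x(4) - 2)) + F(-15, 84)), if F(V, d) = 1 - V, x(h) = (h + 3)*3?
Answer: 1/1156 ≈ 0.00086505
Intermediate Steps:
s = 9 (s = 7 + 2 = 9)
x(h) = 9 + 3*h (x(h) = (3 + h)*3 = 9 + 3*h)
p(C) = 10*C (p(C) = C + 9*C = 10*C)
1/(p(6*(x(4) - 2)) + F(-15, 84)) = 1/(10*(6*((9 + 3*4) - 2)) + (1 - 1*(-15))) = 1/(10*(6*((9 + 12) - 2)) + (1 + 15)) = 1/(10*(6*(21 - 2)) + 16) = 1/(10*(6*19) + 16) = 1/(10*114 + 16) = 1/(1140 + 16) = 1/1156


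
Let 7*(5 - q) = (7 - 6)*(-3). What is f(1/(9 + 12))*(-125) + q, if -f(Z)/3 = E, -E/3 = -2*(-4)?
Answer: -62962/7 ≈ -8994.6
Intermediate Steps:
q = 38/7 (q = 5 - (7 - 6)*(-3)/7 = 5 - (-3)/7 = 5 - 1/7*(-3) = 5 + 3/7 = 38/7 ≈ 5.4286)
E = -24 (E = -(-6)*(-4) = -3*8 = -24)
f(Z) = 72 (f(Z) = -3*(-24) = 72)
f(1/(9 + 12))*(-125) + q = 72*(-125) + 38/7 = -9000 + 38/7 = -62962/7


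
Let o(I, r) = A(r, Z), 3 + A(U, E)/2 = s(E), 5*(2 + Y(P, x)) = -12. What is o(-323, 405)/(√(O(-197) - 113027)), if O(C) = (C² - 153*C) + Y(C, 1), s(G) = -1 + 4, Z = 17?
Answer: 0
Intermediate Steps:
Y(P, x) = -22/5 (Y(P, x) = -2 + (⅕)*(-12) = -2 - 12/5 = -22/5)
s(G) = 3
A(U, E) = 0 (A(U, E) = -6 + 2*3 = -6 + 6 = 0)
O(C) = -22/5 + C² - 153*C (O(C) = (C² - 153*C) - 22/5 = -22/5 + C² - 153*C)
o(I, r) = 0
o(-323, 405)/(√(O(-197) - 113027)) = 0/(√((-22/5 + (-197)² - 153*(-197)) - 113027)) = 0/(√((-22/5 + 38809 + 30141) - 113027)) = 0/(√(344728/5 - 113027)) = 0/(√(-220407/5)) = 0/((I*√1102035/5)) = 0*(-I*√1102035/220407) = 0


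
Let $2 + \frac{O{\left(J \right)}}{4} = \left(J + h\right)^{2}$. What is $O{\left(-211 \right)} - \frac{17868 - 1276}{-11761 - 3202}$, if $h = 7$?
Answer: $\frac{2490697720}{14963} \approx 1.6646 \cdot 10^{5}$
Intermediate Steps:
$O{\left(J \right)} = -8 + 4 \left(7 + J\right)^{2}$ ($O{\left(J \right)} = -8 + 4 \left(J + 7\right)^{2} = -8 + 4 \left(7 + J\right)^{2}$)
$O{\left(-211 \right)} - \frac{17868 - 1276}{-11761 - 3202} = \left(-8 + 4 \left(7 - 211\right)^{2}\right) - \frac{17868 - 1276}{-11761 - 3202} = \left(-8 + 4 \left(-204\right)^{2}\right) - \frac{16592}{-14963} = \left(-8 + 4 \cdot 41616\right) - 16592 \left(- \frac{1}{14963}\right) = \left(-8 + 166464\right) - - \frac{16592}{14963} = 166456 + \frac{16592}{14963} = \frac{2490697720}{14963}$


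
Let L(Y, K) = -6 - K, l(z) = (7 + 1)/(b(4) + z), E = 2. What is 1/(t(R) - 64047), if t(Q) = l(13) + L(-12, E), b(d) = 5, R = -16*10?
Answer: -9/576491 ≈ -1.5612e-5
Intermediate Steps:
R = -160
l(z) = 8/(5 + z) (l(z) = (7 + 1)/(5 + z) = 8/(5 + z))
t(Q) = -68/9 (t(Q) = 8/(5 + 13) + (-6 - 1*2) = 8/18 + (-6 - 2) = 8*(1/18) - 8 = 4/9 - 8 = -68/9)
1/(t(R) - 64047) = 1/(-68/9 - 64047) = 1/(-576491/9) = -9/576491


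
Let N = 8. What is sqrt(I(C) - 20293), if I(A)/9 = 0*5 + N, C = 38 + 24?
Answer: I*sqrt(20221) ≈ 142.2*I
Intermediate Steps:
C = 62
I(A) = 72 (I(A) = 9*(0*5 + 8) = 9*(0 + 8) = 9*8 = 72)
sqrt(I(C) - 20293) = sqrt(72 - 20293) = sqrt(-20221) = I*sqrt(20221)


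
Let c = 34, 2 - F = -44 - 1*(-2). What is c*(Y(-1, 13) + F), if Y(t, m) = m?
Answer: 1938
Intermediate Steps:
F = 44 (F = 2 - (-44 - 1*(-2)) = 2 - (-44 + 2) = 2 - 1*(-42) = 2 + 42 = 44)
c*(Y(-1, 13) + F) = 34*(13 + 44) = 34*57 = 1938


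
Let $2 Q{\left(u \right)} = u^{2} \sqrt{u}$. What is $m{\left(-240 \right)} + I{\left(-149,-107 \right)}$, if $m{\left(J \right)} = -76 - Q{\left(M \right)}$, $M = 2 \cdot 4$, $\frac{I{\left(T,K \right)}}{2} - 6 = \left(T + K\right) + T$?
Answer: $-874 - 64 \sqrt{2} \approx -964.51$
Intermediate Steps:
$I{\left(T,K \right)} = 12 + 2 K + 4 T$ ($I{\left(T,K \right)} = 12 + 2 \left(\left(T + K\right) + T\right) = 12 + 2 \left(\left(K + T\right) + T\right) = 12 + 2 \left(K + 2 T\right) = 12 + \left(2 K + 4 T\right) = 12 + 2 K + 4 T$)
$M = 8$
$Q{\left(u \right)} = \frac{u^{\frac{5}{2}}}{2}$ ($Q{\left(u \right)} = \frac{u^{2} \sqrt{u}}{2} = \frac{u^{\frac{5}{2}}}{2}$)
$m{\left(J \right)} = -76 - 64 \sqrt{2}$ ($m{\left(J \right)} = -76 - \frac{8^{\frac{5}{2}}}{2} = -76 - \frac{128 \sqrt{2}}{2} = -76 - 64 \sqrt{2}$)
$m{\left(-240 \right)} + I{\left(-149,-107 \right)} = \left(-76 - 64 \sqrt{2}\right) + \left(12 + 2 \left(-107\right) + 4 \left(-149\right)\right) = \left(-76 - 64 \sqrt{2}\right) - 798 = -874 - 64 \sqrt{2}$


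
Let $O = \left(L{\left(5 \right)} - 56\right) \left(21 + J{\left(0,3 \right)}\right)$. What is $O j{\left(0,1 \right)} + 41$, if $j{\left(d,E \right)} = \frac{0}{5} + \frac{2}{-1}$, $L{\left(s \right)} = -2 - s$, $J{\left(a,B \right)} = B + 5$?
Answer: $3695$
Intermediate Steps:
$J{\left(a,B \right)} = 5 + B$
$j{\left(d,E \right)} = -2$ ($j{\left(d,E \right)} = 0 \cdot \frac{1}{5} + 2 \left(-1\right) = 0 - 2 = -2$)
$O = -1827$ ($O = \left(\left(-2 - 5\right) - 56\right) \left(21 + \left(5 + 3\right)\right) = \left(\left(-2 - 5\right) - 56\right) \left(21 + 8\right) = \left(-7 - 56\right) 29 = \left(-63\right) 29 = -1827$)
$O j{\left(0,1 \right)} + 41 = \left(-1827\right) \left(-2\right) + 41 = 3654 + 41 = 3695$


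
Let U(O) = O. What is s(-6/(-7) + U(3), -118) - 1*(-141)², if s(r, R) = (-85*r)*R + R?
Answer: 130817/7 ≈ 18688.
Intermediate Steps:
s(r, R) = R - 85*R*r (s(r, R) = -85*R*r + R = R - 85*R*r)
s(-6/(-7) + U(3), -118) - 1*(-141)² = -118*(1 - 85*(-6/(-7) + 3)) - 1*(-141)² = -118*(1 - 85*(-⅐*(-6) + 3)) - 1*19881 = -118*(1 - 85*(6/7 + 3)) - 19881 = -118*(1 - 85*27/7) - 19881 = -118*(1 - 2295/7) - 19881 = -118*(-2288/7) - 19881 = 269984/7 - 19881 = 130817/7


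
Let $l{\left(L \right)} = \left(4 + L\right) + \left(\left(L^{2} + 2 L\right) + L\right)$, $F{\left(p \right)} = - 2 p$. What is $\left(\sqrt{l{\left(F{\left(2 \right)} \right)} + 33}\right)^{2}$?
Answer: $37$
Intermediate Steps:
$l{\left(L \right)} = 4 + L^{2} + 4 L$ ($l{\left(L \right)} = \left(4 + L\right) + \left(L^{2} + 3 L\right) = 4 + L^{2} + 4 L$)
$\left(\sqrt{l{\left(F{\left(2 \right)} \right)} + 33}\right)^{2} = \left(\sqrt{\left(4 + \left(\left(-2\right) 2\right)^{2} + 4 \left(\left(-2\right) 2\right)\right) + 33}\right)^{2} = \left(\sqrt{\left(4 + \left(-4\right)^{2} + 4 \left(-4\right)\right) + 33}\right)^{2} = \left(\sqrt{\left(4 + 16 - 16\right) + 33}\right)^{2} = \left(\sqrt{4 + 33}\right)^{2} = \left(\sqrt{37}\right)^{2} = 37$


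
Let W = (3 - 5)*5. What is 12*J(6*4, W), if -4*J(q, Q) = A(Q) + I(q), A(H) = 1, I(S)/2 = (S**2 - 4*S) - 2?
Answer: -2871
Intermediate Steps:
I(S) = -4 - 8*S + 2*S**2 (I(S) = 2*((S**2 - 4*S) - 2) = 2*(-2 + S**2 - 4*S) = -4 - 8*S + 2*S**2)
W = -10 (W = -2*5 = -10)
J(q, Q) = 3/4 + 2*q - q**2/2 (J(q, Q) = -(1 + (-4 - 8*q + 2*q**2))/4 = -(-3 - 8*q + 2*q**2)/4 = 3/4 + 2*q - q**2/2)
12*J(6*4, W) = 12*(3/4 + 2*(6*4) - (6*4)**2/2) = 12*(3/4 + 2*24 - 1/2*24**2) = 12*(3/4 + 48 - 1/2*576) = 12*(3/4 + 48 - 288) = 12*(-957/4) = -2871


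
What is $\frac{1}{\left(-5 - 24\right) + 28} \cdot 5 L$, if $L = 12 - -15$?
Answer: $-135$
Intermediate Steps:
$L = 27$ ($L = 12 + 15 = 27$)
$\frac{1}{\left(-5 - 24\right) + 28} \cdot 5 L = \frac{1}{\left(-5 - 24\right) + 28} \cdot 5 \cdot 27 = \frac{1}{-29 + 28} \cdot 5 \cdot 27 = \frac{1}{-1} \cdot 5 \cdot 27 = \left(-1\right) 5 \cdot 27 = \left(-5\right) 27 = -135$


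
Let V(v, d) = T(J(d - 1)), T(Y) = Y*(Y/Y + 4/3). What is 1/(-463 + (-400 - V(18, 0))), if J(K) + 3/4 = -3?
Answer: -4/3417 ≈ -0.0011706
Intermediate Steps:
J(K) = -15/4 (J(K) = -¾ - 3 = -15/4)
T(Y) = 7*Y/3 (T(Y) = Y*(1 + 4*(⅓)) = Y*(1 + 4/3) = Y*(7/3) = 7*Y/3)
V(v, d) = -35/4 (V(v, d) = (7/3)*(-15/4) = -35/4)
1/(-463 + (-400 - V(18, 0))) = 1/(-463 + (-400 - 1*(-35/4))) = 1/(-463 + (-400 + 35/4)) = 1/(-463 - 1565/4) = 1/(-3417/4) = -4/3417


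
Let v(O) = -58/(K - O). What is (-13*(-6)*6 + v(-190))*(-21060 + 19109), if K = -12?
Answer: -81206473/89 ≈ -9.1243e+5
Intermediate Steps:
v(O) = -58/(-12 - O)
(-13*(-6)*6 + v(-190))*(-21060 + 19109) = (-13*(-6)*6 + 58/(12 - 190))*(-21060 + 19109) = (78*6 + 58/(-178))*(-1951) = (468 + 58*(-1/178))*(-1951) = (468 - 29/89)*(-1951) = (41623/89)*(-1951) = -81206473/89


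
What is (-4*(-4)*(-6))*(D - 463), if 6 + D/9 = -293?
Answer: 302784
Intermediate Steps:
D = -2691 (D = -54 + 9*(-293) = -54 - 2637 = -2691)
(-4*(-4)*(-6))*(D - 463) = (-4*(-4)*(-6))*(-2691 - 463) = (16*(-6))*(-3154) = -96*(-3154) = 302784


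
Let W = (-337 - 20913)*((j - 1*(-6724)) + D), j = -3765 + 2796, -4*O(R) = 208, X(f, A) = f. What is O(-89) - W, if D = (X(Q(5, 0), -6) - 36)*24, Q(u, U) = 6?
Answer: 106993698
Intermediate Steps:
O(R) = -52 (O(R) = -1/4*208 = -52)
j = -969
D = -720 (D = (6 - 36)*24 = -30*24 = -720)
W = -106993750 (W = (-337 - 20913)*((-969 - 1*(-6724)) - 720) = -21250*((-969 + 6724) - 720) = -21250*(5755 - 720) = -21250*5035 = -106993750)
O(-89) - W = -52 - 1*(-106993750) = -52 + 106993750 = 106993698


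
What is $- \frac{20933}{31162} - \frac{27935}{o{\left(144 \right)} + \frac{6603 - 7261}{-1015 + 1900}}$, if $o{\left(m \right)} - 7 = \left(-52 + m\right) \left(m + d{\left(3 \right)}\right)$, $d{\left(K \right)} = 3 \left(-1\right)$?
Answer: $- \frac{1010833117231}{357919159634} \approx -2.8242$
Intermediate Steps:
$d{\left(K \right)} = -3$
$o{\left(m \right)} = 7 + \left(-52 + m\right) \left(-3 + m\right)$ ($o{\left(m \right)} = 7 + \left(-52 + m\right) \left(m - 3\right) = 7 + \left(-52 + m\right) \left(-3 + m\right)$)
$- \frac{20933}{31162} - \frac{27935}{o{\left(144 \right)} + \frac{6603 - 7261}{-1015 + 1900}} = - \frac{20933}{31162} - \frac{27935}{\left(163 + 144^{2} - 7920\right) + \frac{6603 - 7261}{-1015 + 1900}} = \left(-20933\right) \frac{1}{31162} - \frac{27935}{\left(163 + 20736 - 7920\right) - \frac{658}{885}} = - \frac{20933}{31162} - \frac{27935}{12979 - \frac{658}{885}} = - \frac{20933}{31162} - \frac{27935}{\frac{11485757}{885}} = - \frac{20933}{31162} - \frac{24722475}{11485757} = - \frac{1010833117231}{357919159634}$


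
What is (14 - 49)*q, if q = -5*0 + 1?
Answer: -35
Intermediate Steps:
q = 1 (q = 0 + 1 = 1)
(14 - 49)*q = (14 - 49)*1 = -35*1 = -35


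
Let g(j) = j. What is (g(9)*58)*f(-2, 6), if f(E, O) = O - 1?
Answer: 2610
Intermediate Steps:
f(E, O) = -1 + O
(g(9)*58)*f(-2, 6) = (9*58)*(-1 + 6) = 522*5 = 2610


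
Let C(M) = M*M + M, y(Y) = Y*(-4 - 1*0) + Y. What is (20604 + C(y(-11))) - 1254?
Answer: 20472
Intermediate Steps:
y(Y) = -3*Y (y(Y) = Y*(-4 + 0) + Y = Y*(-4) + Y = -4*Y + Y = -3*Y)
C(M) = M + M**2 (C(M) = M**2 + M = M + M**2)
(20604 + C(y(-11))) - 1254 = (20604 + (-3*(-11))*(1 - 3*(-11))) - 1254 = (20604 + 33*(1 + 33)) - 1254 = (20604 + 33*34) - 1254 = (20604 + 1122) - 1254 = 21726 - 1254 = 20472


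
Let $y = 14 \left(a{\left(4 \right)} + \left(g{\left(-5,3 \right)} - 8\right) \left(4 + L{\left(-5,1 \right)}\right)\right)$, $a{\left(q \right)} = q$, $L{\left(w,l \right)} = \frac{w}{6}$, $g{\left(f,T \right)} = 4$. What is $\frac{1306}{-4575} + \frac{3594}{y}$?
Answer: $- \frac{24901517}{832650} \approx -29.906$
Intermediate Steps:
$L{\left(w,l \right)} = \frac{w}{6}$ ($L{\left(w,l \right)} = w \frac{1}{6} = \frac{w}{6}$)
$y = - \frac{364}{3}$ ($y = 14 \left(4 + \left(4 - 8\right) \left(4 + \frac{1}{6} \left(-5\right)\right)\right) = 14 \left(4 - 4 \left(4 - \frac{5}{6}\right)\right) = 14 \left(4 - \frac{38}{3}\right) = 14 \left(- \frac{26}{3}\right) = - \frac{364}{3} \approx -121.33$)
$\frac{1306}{-4575} + \frac{3594}{y} = \frac{1306}{-4575} + \frac{3594}{- \frac{364}{3}} = 1306 \left(- \frac{1}{4575}\right) + 3594 \left(- \frac{3}{364}\right) = - \frac{1306}{4575} - \frac{5391}{182} = - \frac{24901517}{832650}$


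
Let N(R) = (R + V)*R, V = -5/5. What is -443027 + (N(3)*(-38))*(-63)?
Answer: -428663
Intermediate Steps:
V = -1 (V = -5*1/5 = -1)
N(R) = R*(-1 + R) (N(R) = (R - 1)*R = (-1 + R)*R = R*(-1 + R))
-443027 + (N(3)*(-38))*(-63) = -443027 + ((3*(-1 + 3))*(-38))*(-63) = -443027 + ((3*2)*(-38))*(-63) = -443027 + (6*(-38))*(-63) = -443027 - 228*(-63) = -443027 + 14364 = -428663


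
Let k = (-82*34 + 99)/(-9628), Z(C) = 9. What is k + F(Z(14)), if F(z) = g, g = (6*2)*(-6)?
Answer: -690527/9628 ≈ -71.721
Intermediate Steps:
g = -72 (g = 12*(-6) = -72)
F(z) = -72
k = 2689/9628 (k = (-2788 + 99)*(-1/9628) = -2689*(-1/9628) = 2689/9628 ≈ 0.27929)
k + F(Z(14)) = 2689/9628 - 72 = -690527/9628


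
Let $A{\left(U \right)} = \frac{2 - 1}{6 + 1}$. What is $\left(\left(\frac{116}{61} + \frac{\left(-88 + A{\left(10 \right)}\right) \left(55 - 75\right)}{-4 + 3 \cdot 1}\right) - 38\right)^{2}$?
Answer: $\frac{586317929796}{182329} \approx 3.2157 \cdot 10^{6}$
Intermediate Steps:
$A{\left(U \right)} = \frac{1}{7}$ ($A{\left(U \right)} = 1 \cdot \frac{1}{7} = \frac{1}{7}$)
$\left(\left(\frac{116}{61} + \frac{\left(-88 + A{\left(10 \right)}\right) \left(55 - 75\right)}{-4 + 3 \cdot 1}\right) - 38\right)^{2} = \left(\left(\frac{116}{61} + \frac{\left(-88 + \frac{1}{7}\right) \left(55 - 75\right)}{-4 + 3 \cdot 1}\right) - 38\right)^{2} = \left(\left(116 \cdot \frac{1}{61} + \frac{\left(- \frac{615}{7}\right) \left(-20\right)}{-4 + 3}\right) - 38\right)^{2} = \left(\left(\frac{116}{61} + \frac{12300}{7 \left(-1\right)}\right) - 38\right)^{2} = \left(\left(\frac{116}{61} + \frac{12300}{7} \left(-1\right)\right) - 38\right)^{2} = \left(\left(\frac{116}{61} - \frac{12300}{7}\right) - 38\right)^{2} = \left(- \frac{749488}{427} - 38\right)^{2} = \left(- \frac{765714}{427}\right)^{2} = \frac{586317929796}{182329}$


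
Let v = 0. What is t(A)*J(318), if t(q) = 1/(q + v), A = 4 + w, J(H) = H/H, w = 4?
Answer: ⅛ ≈ 0.12500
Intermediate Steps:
J(H) = 1
A = 8 (A = 4 + 4 = 8)
t(q) = 1/q (t(q) = 1/(q + 0) = 1/q)
t(A)*J(318) = 1/8 = (⅛)*1 = ⅛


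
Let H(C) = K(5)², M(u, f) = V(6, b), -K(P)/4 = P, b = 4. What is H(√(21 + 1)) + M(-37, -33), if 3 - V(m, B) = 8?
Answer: 395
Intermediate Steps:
K(P) = -4*P
V(m, B) = -5 (V(m, B) = 3 - 1*8 = 3 - 8 = -5)
M(u, f) = -5
H(C) = 400 (H(C) = (-4*5)² = (-20)² = 400)
H(√(21 + 1)) + M(-37, -33) = 400 - 5 = 395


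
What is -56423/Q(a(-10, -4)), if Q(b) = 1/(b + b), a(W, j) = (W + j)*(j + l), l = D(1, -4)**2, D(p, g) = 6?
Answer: 50555008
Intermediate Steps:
l = 36 (l = 6**2 = 36)
a(W, j) = (36 + j)*(W + j) (a(W, j) = (W + j)*(j + 36) = (W + j)*(36 + j) = (36 + j)*(W + j))
Q(b) = 1/(2*b)
-56423/Q(a(-10, -4)) = -56423/(1/(2*((-4)**2 + 36*(-10) + 36*(-4) - 10*(-4)))) = -56423/(1/(2*(16 - 360 - 144 + 40))) = -56423/((1/2)/(-448)) = -56423/((1/2)*(-1/448)) = -56423/(-1/896) = -56423*(-896) = 50555008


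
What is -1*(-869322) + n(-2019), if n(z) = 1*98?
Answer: 869420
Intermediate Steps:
n(z) = 98
-1*(-869322) + n(-2019) = -1*(-869322) + 98 = 869322 + 98 = 869420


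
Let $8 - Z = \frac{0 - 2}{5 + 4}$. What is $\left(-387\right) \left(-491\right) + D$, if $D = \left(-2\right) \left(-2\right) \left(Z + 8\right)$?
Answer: $\frac{1710737}{9} \approx 1.9008 \cdot 10^{5}$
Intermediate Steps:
$Z = \frac{74}{9}$ ($Z = 8 - \frac{0 - 2}{5 + 4} = 8 - - \frac{2}{9} = 8 + \frac{2}{9} = \frac{74}{9} \approx 8.2222$)
$D = \frac{584}{9}$ ($D = \left(-2\right) \left(-2\right) \left(\frac{74}{9} + 8\right) = 4 \cdot \frac{146}{9} = \frac{584}{9} \approx 64.889$)
$\left(-387\right) \left(-491\right) + D = \left(-387\right) \left(-491\right) + \frac{584}{9} = 190017 + \frac{584}{9} = \frac{1710737}{9}$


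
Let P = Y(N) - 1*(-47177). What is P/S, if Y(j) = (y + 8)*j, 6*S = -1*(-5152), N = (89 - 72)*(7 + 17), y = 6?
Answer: 158667/2576 ≈ 61.594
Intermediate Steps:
N = 408 (N = 17*24 = 408)
S = 2576/3 (S = (-1*(-5152))/6 = (1/6)*5152 = 2576/3 ≈ 858.67)
Y(j) = 14*j (Y(j) = (6 + 8)*j = 14*j)
P = 52889 (P = 14*408 - 1*(-47177) = 5712 + 47177 = 52889)
P/S = 52889/(2576/3) = 52889*(3/2576) = 158667/2576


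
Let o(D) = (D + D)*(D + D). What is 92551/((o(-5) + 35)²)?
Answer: 92551/18225 ≈ 5.0782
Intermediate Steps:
o(D) = 4*D² (o(D) = (2*D)*(2*D) = 4*D²)
92551/((o(-5) + 35)²) = 92551/((4*(-5)² + 35)²) = 92551/((4*25 + 35)²) = 92551/((100 + 35)²) = 92551/(135²) = 92551/18225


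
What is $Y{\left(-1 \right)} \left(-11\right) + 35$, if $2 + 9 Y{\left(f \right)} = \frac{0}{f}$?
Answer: $\frac{337}{9} \approx 37.444$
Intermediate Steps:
$Y{\left(f \right)} = - \frac{2}{9}$ ($Y{\left(f \right)} = - \frac{2}{9} + \frac{0 \frac{1}{f}}{9} = - \frac{2}{9} + \frac{1}{9} \cdot 0 = - \frac{2}{9} + 0 = - \frac{2}{9}$)
$Y{\left(-1 \right)} \left(-11\right) + 35 = \left(- \frac{2}{9}\right) \left(-11\right) + 35 = \frac{22}{9} + 35 = \frac{337}{9}$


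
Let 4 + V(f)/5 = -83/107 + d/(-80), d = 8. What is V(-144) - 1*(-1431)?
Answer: 301017/214 ≈ 1406.6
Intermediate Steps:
V(f) = -5217/214 (V(f) = -20 + 5*(-83/107 + 8/(-80)) = -20 + 5*(-83*1/107 + 8*(-1/80)) = -20 + 5*(-83/107 - ⅒) = -20 + 5*(-937/1070) = -20 - 937/214 = -5217/214)
V(-144) - 1*(-1431) = -5217/214 - 1*(-1431) = -5217/214 + 1431 = 301017/214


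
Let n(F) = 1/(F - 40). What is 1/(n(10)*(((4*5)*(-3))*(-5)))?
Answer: -⅒ ≈ -0.10000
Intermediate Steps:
n(F) = 1/(-40 + F)
1/(n(10)*(((4*5)*(-3))*(-5))) = 1/((((4*5)*(-3))*(-5))/(-40 + 10)) = 1/(((20*(-3))*(-5))/(-30)) = 1/(-(-2)*(-5)) = 1/(-1/30*300) = 1/(-10) = -⅒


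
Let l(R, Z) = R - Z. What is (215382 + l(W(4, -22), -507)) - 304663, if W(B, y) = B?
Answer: -88770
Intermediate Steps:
(215382 + l(W(4, -22), -507)) - 304663 = (215382 + (4 - 1*(-507))) - 304663 = (215382 + (4 + 507)) - 304663 = (215382 + 511) - 304663 = 215893 - 304663 = -88770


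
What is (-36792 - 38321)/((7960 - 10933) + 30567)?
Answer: -75113/27594 ≈ -2.7221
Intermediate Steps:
(-36792 - 38321)/((7960 - 10933) + 30567) = -75113/(-2973 + 30567) = -75113/27594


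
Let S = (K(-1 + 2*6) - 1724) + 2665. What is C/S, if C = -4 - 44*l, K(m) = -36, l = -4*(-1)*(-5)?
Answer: 876/905 ≈ 0.96796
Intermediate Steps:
l = -20 (l = 4*(-5) = -20)
C = 876 (C = -4 - 44*(-20) = -4 + 880 = 876)
S = 905 (S = (-36 - 1724) + 2665 = -1760 + 2665 = 905)
C/S = 876/905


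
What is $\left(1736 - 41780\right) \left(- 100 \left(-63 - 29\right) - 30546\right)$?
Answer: $854779224$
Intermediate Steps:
$\left(1736 - 41780\right) \left(- 100 \left(-63 - 29\right) - 30546\right) = - 40044 \left(\left(-100\right) \left(-92\right) - 30546\right) = - 40044 \left(9200 - 30546\right) = \left(-40044\right) \left(-21346\right) = 854779224$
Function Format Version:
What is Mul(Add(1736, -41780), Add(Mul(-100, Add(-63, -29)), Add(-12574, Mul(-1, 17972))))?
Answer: 854779224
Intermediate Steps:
Mul(Add(1736, -41780), Add(Mul(-100, Add(-63, -29)), Add(-12574, Mul(-1, 17972)))) = Mul(-40044, Add(Mul(-100, -92), Add(-12574, -17972))) = Mul(-40044, Add(9200, -30546)) = Mul(-40044, -21346) = 854779224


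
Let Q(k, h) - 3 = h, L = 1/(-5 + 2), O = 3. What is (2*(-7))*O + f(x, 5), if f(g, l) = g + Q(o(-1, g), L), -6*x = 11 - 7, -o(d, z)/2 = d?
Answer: -40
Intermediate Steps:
L = -1/3 (L = 1/(-3) = -1/3 ≈ -0.33333)
o(d, z) = -2*d
Q(k, h) = 3 + h
x = -2/3 (x = -(11 - 7)/6 = -1/6*4 = -2/3 ≈ -0.66667)
f(g, l) = 8/3 + g (f(g, l) = g + (3 - 1/3) = g + 8/3 = 8/3 + g)
(2*(-7))*O + f(x, 5) = (2*(-7))*3 + (8/3 - 2/3) = -14*3 + 2 = -42 + 2 = -40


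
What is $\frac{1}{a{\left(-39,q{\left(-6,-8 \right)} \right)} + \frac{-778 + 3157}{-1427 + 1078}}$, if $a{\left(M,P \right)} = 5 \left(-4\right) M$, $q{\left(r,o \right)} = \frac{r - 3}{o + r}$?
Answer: $\frac{349}{269841} \approx 0.0012934$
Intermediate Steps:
$q{\left(r,o \right)} = \frac{-3 + r}{o + r}$
$a{\left(M,P \right)} = - 20 M$
$\frac{1}{a{\left(-39,q{\left(-6,-8 \right)} \right)} + \frac{-778 + 3157}{-1427 + 1078}} = \frac{1}{\left(-20\right) \left(-39\right) + \frac{-778 + 3157}{-1427 + 1078}} = \frac{1}{780 + \frac{2379}{-349}} = \frac{1}{780 + 2379 \left(- \frac{1}{349}\right)} = \frac{1}{780 - \frac{2379}{349}} = \frac{1}{\frac{269841}{349}} = \frac{349}{269841}$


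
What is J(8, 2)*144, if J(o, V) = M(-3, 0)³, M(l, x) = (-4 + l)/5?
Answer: -49392/125 ≈ -395.14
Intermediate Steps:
M(l, x) = -⅘ + l/5 (M(l, x) = (-4 + l)*(⅕) = -⅘ + l/5)
J(o, V) = -343/125 (J(o, V) = (-⅘ + (⅕)*(-3))³ = (-⅘ - ⅗)³ = (-7/5)³ = -343/125)
J(8, 2)*144 = -343/125*144 = -49392/125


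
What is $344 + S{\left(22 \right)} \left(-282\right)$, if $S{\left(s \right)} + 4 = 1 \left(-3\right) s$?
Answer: $20084$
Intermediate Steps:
$S{\left(s \right)} = -4 - 3 s$ ($S{\left(s \right)} = -4 + 1 \left(-3\right) s = -4 - 3 s$)
$344 + S{\left(22 \right)} \left(-282\right) = 344 + \left(-4 - 66\right) \left(-282\right) = 344 - -19740 = 344 + 19740 = 20084$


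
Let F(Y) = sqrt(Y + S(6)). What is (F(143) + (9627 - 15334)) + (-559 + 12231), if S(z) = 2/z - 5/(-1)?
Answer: 5965 + sqrt(1335)/3 ≈ 5977.2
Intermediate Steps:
S(z) = 5 + 2/z (S(z) = 2/z - 5*(-1) = 2/z + 5 = 5 + 2/z)
F(Y) = sqrt(16/3 + Y) (F(Y) = sqrt(Y + (5 + 2/6)) = sqrt(Y + (5 + 2*(1/6))) = sqrt(Y + (5 + 1/3)) = sqrt(Y + 16/3) = sqrt(16/3 + Y))
(F(143) + (9627 - 15334)) + (-559 + 12231) = (sqrt(48 + 9*143)/3 + (9627 - 15334)) + (-559 + 12231) = (sqrt(48 + 1287)/3 - 5707) + 11672 = (sqrt(1335)/3 - 5707) + 11672 = (-5707 + sqrt(1335)/3) + 11672 = 5965 + sqrt(1335)/3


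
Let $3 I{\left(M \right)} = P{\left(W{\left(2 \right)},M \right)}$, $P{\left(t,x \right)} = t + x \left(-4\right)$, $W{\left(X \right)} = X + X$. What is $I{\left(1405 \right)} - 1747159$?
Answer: $-1749031$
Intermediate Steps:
$W{\left(X \right)} = 2 X$
$P{\left(t,x \right)} = t - 4 x$
$I{\left(M \right)} = \frac{4}{3} - \frac{4 M}{3}$ ($I{\left(M \right)} = \frac{2 \cdot 2 - 4 M}{3} = \frac{4 - 4 M}{3} = \frac{4}{3} - \frac{4 M}{3}$)
$I{\left(1405 \right)} - 1747159 = \left(\frac{4}{3} - \frac{5620}{3}\right) - 1747159 = -1872 - 1747159 = -1749031$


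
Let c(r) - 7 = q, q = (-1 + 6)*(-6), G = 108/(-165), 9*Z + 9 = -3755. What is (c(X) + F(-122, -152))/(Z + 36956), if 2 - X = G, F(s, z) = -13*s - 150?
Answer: 12717/328840 ≈ 0.038672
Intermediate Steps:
F(s, z) = -150 - 13*s
Z = -3764/9 (Z = -1 + (⅑)*(-3755) = -1 - 3755/9 = -3764/9 ≈ -418.22)
G = -36/55 (G = 108*(-1/165) = -36/55 ≈ -0.65455)
q = -30 (q = 5*(-6) = -30)
X = 146/55 (X = 2 - 1*(-36/55) = 2 + 36/55 = 146/55 ≈ 2.6545)
c(r) = -23 (c(r) = 7 - 30 = -23)
(c(X) + F(-122, -152))/(Z + 36956) = (-23 + (-150 - 13*(-122)))/(-3764/9 + 36956) = (-23 + (-150 + 1586))/(328840/9) = (-23 + 1436)*(9/328840) = 1413*(9/328840) = 12717/328840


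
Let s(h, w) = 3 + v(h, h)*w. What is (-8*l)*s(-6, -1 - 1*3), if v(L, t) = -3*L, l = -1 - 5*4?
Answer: -11592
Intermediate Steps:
l = -21 (l = -1 - 20 = -21)
s(h, w) = 3 - 3*h*w (s(h, w) = 3 + (-3*h)*w = 3 - 3*h*w)
(-8*l)*s(-6, -1 - 1*3) = (-8*(-21))*(3 - 3*(-6)*(-1 - 1*3)) = 168*(3 - 3*(-6)*(-1 - 3)) = 168*(3 - 3*(-6)*(-4)) = 168*(3 - 72) = 168*(-69) = -11592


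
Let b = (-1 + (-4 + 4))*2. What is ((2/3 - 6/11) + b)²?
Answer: 3844/1089 ≈ 3.5298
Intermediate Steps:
b = -2 (b = (-1 + 0)*2 = -1*2 = -2)
((2/3 - 6/11) + b)² = ((2/3 - 6/11) - 2)² = ((2*(⅓) - 6*1/11) - 2)² = ((⅔ - 6/11) - 2)² = (4/33 - 2)² = (-62/33)² = 3844/1089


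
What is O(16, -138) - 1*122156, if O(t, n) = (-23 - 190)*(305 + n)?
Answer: -157727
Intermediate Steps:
O(t, n) = -64965 - 213*n (O(t, n) = -213*(305 + n) = -64965 - 213*n)
O(16, -138) - 1*122156 = (-64965 - 213*(-138)) - 1*122156 = (-64965 + 29394) - 122156 = -35571 - 122156 = -157727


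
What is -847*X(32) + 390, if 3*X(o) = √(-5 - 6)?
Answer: 390 - 847*I*√11/3 ≈ 390.0 - 936.39*I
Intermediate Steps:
X(o) = I*√11/3 (X(o) = √(-5 - 6)/3 = √(-11)/3 = (I*√11)/3 = I*√11/3)
-847*X(32) + 390 = -847*I*√11/3 + 390 = 390 - 847*I*√11/3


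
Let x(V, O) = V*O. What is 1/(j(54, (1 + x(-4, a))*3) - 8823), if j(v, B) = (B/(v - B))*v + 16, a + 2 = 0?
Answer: -1/8753 ≈ -0.00011425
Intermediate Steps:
a = -2 (a = -2 + 0 = -2)
x(V, O) = O*V
j(v, B) = 16 + B*v/(v - B) (j(v, B) = B*v/(v - B) + 16 = 16 + B*v/(v - B))
1/(j(54, (1 + x(-4, a))*3) - 8823) = 1/((-16*54 + 16*((1 - 2*(-4))*3) - 1*(1 - 2*(-4))*3*54)/((1 - 2*(-4))*3 - 1*54) - 8823) = 1/((-864 + 16*((1 + 8)*3) - 1*(1 + 8)*3*54)/((1 + 8)*3 - 54) - 8823) = 1/((-864 + 16*(9*3) - 1*9*3*54)/(9*3 - 54) - 8823) = 1/((-864 + 16*27 - 1*27*54)/(27 - 54) - 8823) = 1/((-864 + 432 - 1458)/(-27) - 8823) = 1/(-1/27*(-1890) - 8823) = 1/(70 - 8823) = 1/(-8753) = -1/8753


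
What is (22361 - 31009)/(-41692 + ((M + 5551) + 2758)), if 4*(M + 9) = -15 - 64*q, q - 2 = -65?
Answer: 34592/129551 ≈ 0.26701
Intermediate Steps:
q = -63 (q = 2 - 65 = -63)
M = 3981/4 (M = -9 + (-15 - 64*(-63))/4 = -9 + (-15 + 4032)/4 = -9 + (1/4)*4017 = -9 + 4017/4 = 3981/4 ≈ 995.25)
(22361 - 31009)/(-41692 + ((M + 5551) + 2758)) = (22361 - 31009)/(-41692 + ((3981/4 + 5551) + 2758)) = -8648/(-41692 + (26185/4 + 2758)) = -8648/(-41692 + 37217/4) = -8648/(-129551/4) = -8648*(-4/129551) = 34592/129551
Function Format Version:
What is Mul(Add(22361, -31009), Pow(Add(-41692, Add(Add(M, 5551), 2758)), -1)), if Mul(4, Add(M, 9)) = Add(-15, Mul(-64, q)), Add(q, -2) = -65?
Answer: Rational(34592, 129551) ≈ 0.26701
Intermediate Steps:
q = -63 (q = Add(2, -65) = -63)
M = Rational(3981, 4) (M = Add(-9, Mul(Rational(1, 4), Add(-15, Mul(-64, -63)))) = Add(-9, Mul(Rational(1, 4), Add(-15, 4032))) = Add(-9, Mul(Rational(1, 4), 4017)) = Add(-9, Rational(4017, 4)) = Rational(3981, 4) ≈ 995.25)
Mul(Add(22361, -31009), Pow(Add(-41692, Add(Add(M, 5551), 2758)), -1)) = Mul(Add(22361, -31009), Pow(Add(-41692, Add(Add(Rational(3981, 4), 5551), 2758)), -1)) = Mul(-8648, Pow(Add(-41692, Add(Rational(26185, 4), 2758)), -1)) = Mul(-8648, Pow(Add(-41692, Rational(37217, 4)), -1)) = Mul(-8648, Pow(Rational(-129551, 4), -1)) = Mul(-8648, Rational(-4, 129551)) = Rational(34592, 129551)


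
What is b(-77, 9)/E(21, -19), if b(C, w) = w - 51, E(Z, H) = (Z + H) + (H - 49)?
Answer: 7/11 ≈ 0.63636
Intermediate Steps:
E(Z, H) = -49 + Z + 2*H (E(Z, H) = (H + Z) + (-49 + H) = -49 + Z + 2*H)
b(C, w) = -51 + w
b(-77, 9)/E(21, -19) = (-51 + 9)/(-49 + 21 + 2*(-19)) = -42/(-49 + 21 - 38) = -42/(-66) = -42*(-1/66) = 7/11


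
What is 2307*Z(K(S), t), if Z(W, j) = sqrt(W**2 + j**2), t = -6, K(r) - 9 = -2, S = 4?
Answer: 2307*sqrt(85) ≈ 21270.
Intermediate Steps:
K(r) = 7 (K(r) = 9 - 2 = 7)
2307*Z(K(S), t) = 2307*sqrt(7**2 + (-6)**2) = 2307*sqrt(49 + 36) = 2307*sqrt(85)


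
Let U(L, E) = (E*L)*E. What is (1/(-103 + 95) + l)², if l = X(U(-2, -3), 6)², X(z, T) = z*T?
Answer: 8706942721/64 ≈ 1.3605e+8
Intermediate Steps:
U(L, E) = L*E²
X(z, T) = T*z
l = 11664 (l = (6*(-2*(-3)²))² = (6*(-2*9))² = (6*(-18))² = (-108)² = 11664)
(1/(-103 + 95) + l)² = (1/(-103 + 95) + 11664)² = (1/(-8) + 11664)² = (-⅛ + 11664)² = (93311/8)² = 8706942721/64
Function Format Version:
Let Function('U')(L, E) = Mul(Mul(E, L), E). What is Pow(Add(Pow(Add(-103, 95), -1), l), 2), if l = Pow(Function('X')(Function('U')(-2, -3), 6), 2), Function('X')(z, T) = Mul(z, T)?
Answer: Rational(8706942721, 64) ≈ 1.3605e+8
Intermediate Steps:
Function('U')(L, E) = Mul(L, Pow(E, 2))
Function('X')(z, T) = Mul(T, z)
l = 11664 (l = Pow(Mul(6, Mul(-2, Pow(-3, 2))), 2) = Pow(Mul(6, Mul(-2, 9)), 2) = Pow(Mul(6, -18), 2) = Pow(-108, 2) = 11664)
Pow(Add(Pow(Add(-103, 95), -1), l), 2) = Pow(Add(Pow(Add(-103, 95), -1), 11664), 2) = Pow(Add(Pow(-8, -1), 11664), 2) = Pow(Add(Rational(-1, 8), 11664), 2) = Pow(Rational(93311, 8), 2) = Rational(8706942721, 64)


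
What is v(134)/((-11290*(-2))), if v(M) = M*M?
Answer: 4489/5645 ≈ 0.79522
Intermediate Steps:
v(M) = M**2
v(134)/((-11290*(-2))) = 134**2/((-11290*(-2))) = 17956/22580 = 17956*(1/22580) = 4489/5645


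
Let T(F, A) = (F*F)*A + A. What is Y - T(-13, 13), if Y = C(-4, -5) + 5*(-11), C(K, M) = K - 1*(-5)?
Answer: -2264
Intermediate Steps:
C(K, M) = 5 + K (C(K, M) = K + 5 = 5 + K)
T(F, A) = A + A*F² (T(F, A) = F²*A + A = A*F² + A = A + A*F²)
Y = -54 (Y = (5 - 4) + 5*(-11) = 1 - 55 = -54)
Y - T(-13, 13) = -54 - 13*(1 + (-13)²) = -54 - 13*(1 + 169) = -54 - 13*170 = -54 - 1*2210 = -54 - 2210 = -2264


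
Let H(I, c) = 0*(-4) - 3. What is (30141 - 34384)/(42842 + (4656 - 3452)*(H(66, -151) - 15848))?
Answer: 4243/19041762 ≈ 0.00022283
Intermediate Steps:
H(I, c) = -3 (H(I, c) = 0 - 3 = -3)
(30141 - 34384)/(42842 + (4656 - 3452)*(H(66, -151) - 15848)) = (30141 - 34384)/(42842 + (4656 - 3452)*(-3 - 15848)) = -4243/(42842 + 1204*(-15851)) = -4243/(42842 - 19084604) = -4243/(-19041762) = -4243*(-1/19041762) = 4243/19041762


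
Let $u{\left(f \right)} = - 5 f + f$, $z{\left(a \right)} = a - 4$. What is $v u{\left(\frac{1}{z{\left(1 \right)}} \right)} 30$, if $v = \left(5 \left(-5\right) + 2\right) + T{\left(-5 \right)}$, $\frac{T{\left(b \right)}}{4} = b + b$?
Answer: $-2520$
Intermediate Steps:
$z{\left(a \right)} = -4 + a$
$T{\left(b \right)} = 8 b$ ($T{\left(b \right)} = 4 \left(b + b\right) = 4 \cdot 2 b = 8 b$)
$v = -63$ ($v = \left(5 \left(-5\right) + 2\right) + 8 \left(-5\right) = \left(-25 + 2\right) - 40 = -23 - 40 = -63$)
$u{\left(f \right)} = - 4 f$
$v u{\left(\frac{1}{z{\left(1 \right)}} \right)} 30 = - 63 \left(- \frac{4}{-4 + 1}\right) 30 = - 63 \left(- \frac{4}{-3}\right) 30 = - 63 \left(\left(-4\right) \left(- \frac{1}{3}\right)\right) 30 = \left(-63\right) \frac{4}{3} \cdot 30 = \left(-84\right) 30 = -2520$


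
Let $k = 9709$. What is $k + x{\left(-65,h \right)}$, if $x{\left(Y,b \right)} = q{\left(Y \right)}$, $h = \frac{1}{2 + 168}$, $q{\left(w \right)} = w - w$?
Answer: $9709$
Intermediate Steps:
$q{\left(w \right)} = 0$
$h = \frac{1}{170} \approx 0.0058824$
$x{\left(Y,b \right)} = 0$
$k + x{\left(-65,h \right)} = 9709 + 0 = 9709$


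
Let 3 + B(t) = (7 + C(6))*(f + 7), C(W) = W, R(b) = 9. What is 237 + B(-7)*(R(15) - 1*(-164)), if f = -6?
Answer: 1967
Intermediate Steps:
B(t) = 10 (B(t) = -3 + (7 + 6)*(-6 + 7) = -3 + 13*1 = -3 + 13 = 10)
237 + B(-7)*(R(15) - 1*(-164)) = 237 + 10*(9 - 1*(-164)) = 237 + 10*(9 + 164) = 237 + 10*173 = 237 + 1730 = 1967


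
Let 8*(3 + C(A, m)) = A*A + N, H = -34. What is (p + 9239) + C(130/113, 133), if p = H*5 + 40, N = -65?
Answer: 929383027/102152 ≈ 9098.0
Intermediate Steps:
p = -130 (p = -34*5 + 40 = -170 + 40 = -130)
C(A, m) = -89/8 + A²/8 (C(A, m) = -3 + (A*A - 65)/8 = -3 + (A² - 65)/8 = -3 + (-65 + A²)/8 = -3 + (-65/8 + A²/8) = -89/8 + A²/8)
(p + 9239) + C(130/113, 133) = (-130 + 9239) + (-89/8 + (130/113)²/8) = 9109 + (-89/8 + (130*(1/113))²/8) = 9109 + (-89/8 + (130/113)²/8) = 9109 + (-89/8 + (⅛)*(16900/12769)) = 9109 + (-89/8 + 4225/25538) = 9109 - 1119541/102152 = 929383027/102152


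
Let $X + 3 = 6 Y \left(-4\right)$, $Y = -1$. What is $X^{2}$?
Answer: $441$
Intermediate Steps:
$X = 21$ ($X = -3 + 6 \left(-1\right) \left(-4\right) = -3 - -24 = -3 + 24 = 21$)
$X^{2} = 21^{2} = 441$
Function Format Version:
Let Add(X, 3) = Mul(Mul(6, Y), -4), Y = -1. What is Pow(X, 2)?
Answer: 441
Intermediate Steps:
X = 21 (X = Add(-3, Mul(Mul(6, -1), -4)) = Add(-3, Mul(-6, -4)) = Add(-3, 24) = 21)
Pow(X, 2) = Pow(21, 2) = 441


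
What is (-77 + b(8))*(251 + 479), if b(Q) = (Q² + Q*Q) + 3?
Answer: 39420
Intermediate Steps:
b(Q) = 3 + 2*Q² (b(Q) = (Q² + Q²) + 3 = 2*Q² + 3 = 3 + 2*Q²)
(-77 + b(8))*(251 + 479) = (-77 + (3 + 2*8²))*(251 + 479) = (-77 + (3 + 2*64))*730 = (-77 + (3 + 128))*730 = (-77 + 131)*730 = 54*730 = 39420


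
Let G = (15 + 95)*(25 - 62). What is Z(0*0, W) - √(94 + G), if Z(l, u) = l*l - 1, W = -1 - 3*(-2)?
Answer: -1 - 2*I*√994 ≈ -1.0 - 63.056*I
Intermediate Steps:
G = -4070 (G = 110*(-37) = -4070)
W = 5 (W = -1 + 6 = 5)
Z(l, u) = -1 + l² (Z(l, u) = l² - 1 = -1 + l²)
Z(0*0, W) - √(94 + G) = (-1 + (0*0)²) - √(94 - 4070) = (-1 + 0²) - √(-3976) = (-1 + 0) - 2*I*√994 = -1 - 2*I*√994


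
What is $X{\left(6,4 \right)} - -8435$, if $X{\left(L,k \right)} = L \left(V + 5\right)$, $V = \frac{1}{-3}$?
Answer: $8463$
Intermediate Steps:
$V = - \frac{1}{3} \approx -0.33333$
$X{\left(L,k \right)} = \frac{14 L}{3}$ ($X{\left(L,k \right)} = L \left(- \frac{1}{3} + 5\right) = L \frac{14}{3} = \frac{14 L}{3}$)
$X{\left(6,4 \right)} - -8435 = \frac{14}{3} \cdot 6 - -8435 = 28 + 8435 = 8463$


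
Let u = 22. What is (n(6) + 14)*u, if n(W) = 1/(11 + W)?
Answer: 5258/17 ≈ 309.29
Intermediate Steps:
(n(6) + 14)*u = (1/(11 + 6) + 14)*22 = (1/17 + 14)*22 = (239/17)*22 = 5258/17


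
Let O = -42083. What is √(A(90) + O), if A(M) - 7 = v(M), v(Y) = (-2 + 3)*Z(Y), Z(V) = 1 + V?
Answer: 3*I*√4665 ≈ 204.9*I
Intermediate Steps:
v(Y) = 1 + Y (v(Y) = (-2 + 3)*(1 + Y) = 1*(1 + Y) = 1 + Y)
A(M) = 8 + M (A(M) = 7 + (1 + M) = 8 + M)
√(A(90) + O) = √((8 + 90) - 42083) = √(98 - 42083) = √(-41985) = 3*I*√4665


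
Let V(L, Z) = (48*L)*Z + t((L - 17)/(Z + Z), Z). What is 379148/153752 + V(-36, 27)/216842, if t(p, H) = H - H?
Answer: 9380219663/4167486398 ≈ 2.2508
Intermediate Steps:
t(p, H) = 0
V(L, Z) = 48*L*Z (V(L, Z) = (48*L)*Z + 0 = 48*L*Z + 0 = 48*L*Z)
379148/153752 + V(-36, 27)/216842 = 379148/153752 + (48*(-36)*27)/216842 = 379148*(1/153752) - 46656*1/216842 = 94787/38438 - 23328/108421 = 9380219663/4167486398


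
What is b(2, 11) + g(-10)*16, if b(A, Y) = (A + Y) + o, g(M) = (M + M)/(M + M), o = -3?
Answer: 26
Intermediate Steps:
g(M) = 1 (g(M) = (2*M)/((2*M)) = (2*M)*(1/(2*M)) = 1)
b(A, Y) = -3 + A + Y (b(A, Y) = (A + Y) - 3 = -3 + A + Y)
b(2, 11) + g(-10)*16 = (-3 + 2 + 11) + 1*16 = 10 + 16 = 26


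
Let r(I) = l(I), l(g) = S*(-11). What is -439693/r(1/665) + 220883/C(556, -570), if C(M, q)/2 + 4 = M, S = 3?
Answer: 54745579/4048 ≈ 13524.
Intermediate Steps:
C(M, q) = -8 + 2*M
l(g) = -33 (l(g) = 3*(-11) = -33)
r(I) = -33
-439693/r(1/665) + 220883/C(556, -570) = -439693/(-33) + 220883/(-8 + 2*556) = -439693*(-1/33) + 220883/(-8 + 1112) = 439693/33 + 220883/1104 = 54745579/4048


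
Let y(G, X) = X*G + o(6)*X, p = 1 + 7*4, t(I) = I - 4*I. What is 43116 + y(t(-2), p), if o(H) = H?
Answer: 43464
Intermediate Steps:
t(I) = -3*I
p = 29 (p = 1 + 28 = 29)
y(G, X) = 6*X + G*X (y(G, X) = X*G + 6*X = G*X + 6*X = 6*X + G*X)
43116 + y(t(-2), p) = 43116 + 29*(6 - 3*(-2)) = 43116 + 29*(6 + 6) = 43116 + 29*12 = 43116 + 348 = 43464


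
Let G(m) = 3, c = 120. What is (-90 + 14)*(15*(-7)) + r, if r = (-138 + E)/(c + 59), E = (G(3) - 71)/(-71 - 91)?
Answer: 115690876/14499 ≈ 7979.2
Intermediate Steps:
E = 34/81 (E = (3 - 71)/(-71 - 91) = -68/(-162) = -68*(-1/162) = 34/81 ≈ 0.41975)
r = -11144/14499 (r = (-138 + 34/81)/(120 + 59) = -11144/81/179 = -11144/81*1/179 = -11144/14499 ≈ -0.76860)
(-90 + 14)*(15*(-7)) + r = (-90 + 14)*(15*(-7)) - 11144/14499 = -76*(-105) - 11144/14499 = 7980 - 11144/14499 = 115690876/14499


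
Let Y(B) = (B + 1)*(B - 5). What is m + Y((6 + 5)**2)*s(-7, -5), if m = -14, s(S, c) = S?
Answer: -99078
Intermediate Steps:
Y(B) = (1 + B)*(-5 + B)
m + Y((6 + 5)**2)*s(-7, -5) = -14 + (-5 + ((6 + 5)**2)**2 - 4*(6 + 5)**2)*(-7) = -14 + (-5 + (11**2)**2 - 4*11**2)*(-7) = -14 + (-5 + 121**2 - 4*121)*(-7) = -14 + (-5 + 14641 - 484)*(-7) = -14 + 14152*(-7) = -14 - 99064 = -99078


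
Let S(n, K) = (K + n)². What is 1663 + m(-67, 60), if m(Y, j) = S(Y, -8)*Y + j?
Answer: -375152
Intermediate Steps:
m(Y, j) = j + Y*(-8 + Y)² (m(Y, j) = (-8 + Y)²*Y + j = Y*(-8 + Y)² + j = j + Y*(-8 + Y)²)
1663 + m(-67, 60) = 1663 + (60 - 67*(-8 - 67)²) = 1663 + (60 - 67*(-75)²) = 1663 + (60 - 67*5625) = 1663 + (60 - 376875) = 1663 - 376815 = -375152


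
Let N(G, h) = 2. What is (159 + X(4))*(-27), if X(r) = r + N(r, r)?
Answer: -4455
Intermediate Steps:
X(r) = 2 + r (X(r) = r + 2 = 2 + r)
(159 + X(4))*(-27) = (159 + (2 + 4))*(-27) = (159 + 6)*(-27) = 165*(-27) = -4455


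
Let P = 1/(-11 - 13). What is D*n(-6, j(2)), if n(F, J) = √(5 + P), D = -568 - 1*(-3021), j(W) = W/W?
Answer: 2453*√714/12 ≈ 5462.2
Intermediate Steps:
P = -1/24 (P = 1/(-24) = -1/24 ≈ -0.041667)
j(W) = 1
D = 2453 (D = -568 + 3021 = 2453)
n(F, J) = √714/12 (n(F, J) = √(5 - 1/24) = √(119/24) = √714/12)
D*n(-6, j(2)) = 2453*(√714/12) = 2453*√714/12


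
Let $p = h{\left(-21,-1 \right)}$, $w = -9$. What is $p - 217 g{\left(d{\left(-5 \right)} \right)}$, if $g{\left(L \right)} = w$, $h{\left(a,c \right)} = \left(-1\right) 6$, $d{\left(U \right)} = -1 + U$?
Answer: $1947$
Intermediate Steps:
$h{\left(a,c \right)} = -6$
$g{\left(L \right)} = -9$
$p = -6$
$p - 217 g{\left(d{\left(-5 \right)} \right)} = -6 - -1953 = -6 + 1953 = 1947$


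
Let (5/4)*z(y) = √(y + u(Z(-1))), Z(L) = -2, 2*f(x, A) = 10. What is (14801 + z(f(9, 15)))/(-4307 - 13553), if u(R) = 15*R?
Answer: -779/940 - I/4465 ≈ -0.82872 - 0.00022396*I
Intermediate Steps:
f(x, A) = 5 (f(x, A) = (½)*10 = 5)
z(y) = 4*√(-30 + y)/5 (z(y) = 4*√(y + 15*(-2))/5 = 4*√(y - 30)/5 = 4*√(-30 + y)/5)
(14801 + z(f(9, 15)))/(-4307 - 13553) = (14801 + 4*√(-30 + 5)/5)/(-4307 - 13553) = (14801 + 4*√(-25)/5)/(-17860) = (14801 + 4*(5*I)/5)*(-1/17860) = (14801 + 4*I)*(-1/17860) = -779/940 - I/4465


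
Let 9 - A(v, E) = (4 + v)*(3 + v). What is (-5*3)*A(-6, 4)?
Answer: -45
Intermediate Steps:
A(v, E) = 9 - (3 + v)*(4 + v) (A(v, E) = 9 - (4 + v)*(3 + v) = 9 - (3 + v)*(4 + v))
(-5*3)*A(-6, 4) = (-5*3)*(-3 - 1*(-6)**2 - 7*(-6)) = -15*(-3 - 1*36 + 42) = -15*(-3 - 36 + 42) = -15*3 = -45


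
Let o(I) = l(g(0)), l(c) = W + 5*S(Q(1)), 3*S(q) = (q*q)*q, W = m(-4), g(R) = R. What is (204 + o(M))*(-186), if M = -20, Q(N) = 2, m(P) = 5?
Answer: -41354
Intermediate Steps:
W = 5
S(q) = q³/3 (S(q) = ((q*q)*q)/3 = (q²*q)/3 = q³/3)
l(c) = 55/3 (l(c) = 5 + 5*((⅓)*2³) = 5 + 5*((⅓)*8) = 5 + 5*(8/3) = 5 + 40/3 = 55/3)
o(I) = 55/3
(204 + o(M))*(-186) = (204 + 55/3)*(-186) = (667/3)*(-186) = -41354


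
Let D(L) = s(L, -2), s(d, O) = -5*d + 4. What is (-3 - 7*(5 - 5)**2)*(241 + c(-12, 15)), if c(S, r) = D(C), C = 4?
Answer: -675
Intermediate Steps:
s(d, O) = 4 - 5*d
D(L) = 4 - 5*L
c(S, r) = -16 (c(S, r) = 4 - 5*4 = 4 - 20 = -16)
(-3 - 7*(5 - 5)**2)*(241 + c(-12, 15)) = (-3 - 7*(5 - 5)**2)*(241 - 16) = (-3 - 7*0**2)*225 = (-3 - 7*0)*225 = (-3 + 0)*225 = -3*225 = -675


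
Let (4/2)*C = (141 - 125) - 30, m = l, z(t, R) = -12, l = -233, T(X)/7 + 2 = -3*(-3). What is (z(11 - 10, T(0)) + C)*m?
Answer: 4427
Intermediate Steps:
T(X) = 49 (T(X) = -14 + 7*(-3*(-3)) = -14 + 7*9 = -14 + 63 = 49)
m = -233
C = -7 (C = ((141 - 125) - 30)/2 = (16 - 30)/2 = (1/2)*(-14) = -7)
(z(11 - 10, T(0)) + C)*m = (-12 - 7)*(-233) = -19*(-233) = 4427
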